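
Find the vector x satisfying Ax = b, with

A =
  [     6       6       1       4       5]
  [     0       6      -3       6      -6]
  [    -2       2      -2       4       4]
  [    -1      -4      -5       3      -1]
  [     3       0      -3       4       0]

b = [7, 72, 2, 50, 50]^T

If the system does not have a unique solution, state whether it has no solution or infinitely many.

x_1 = 4, x_2 = -1, x_3 = -6, x_4 = 5, x_5 = -5

Row-reduce the augmented matrix:
R1 ← R1 / (6).
R3 ← R3 + 2·R1.
R4 ← R4 + 1·R1.
R5 ← R5 − 3·R1.
R2 ← R2 / (6).
R1 ← R1 − 1·R2.
R3 ← R3 − 4·R2.
R4 ← R4 + 3·R2.
R5 ← R5 + 3·R2.
R3 ← R3 / (1/3).
R1 ← R1 − 2/3·R3.
R2 ← R2 + 1/2·R3.
R4 ← R4 + 19/3·R3.
R5 ← R5 + 5·R3.
R4 ← R4 / (32).
R1 ← R1 + 3·R4.
R2 ← R2 − 3·R4.
R3 ← R3 − 4·R4.
R5 ← R5 − 25·R4.
R5 ← R5 / (-97/64).
R1 ← R1 + 37/64·R5.
R2 ← R2 + 219/64·R5.
R3 ← R3 − 103/16·R5.
R4 ← R4 − 361/64·R5.
Reading off the reduced rows gives x_1 = 4, x_2 = -1, x_3 = -6, x_4 = 5, x_5 = -5.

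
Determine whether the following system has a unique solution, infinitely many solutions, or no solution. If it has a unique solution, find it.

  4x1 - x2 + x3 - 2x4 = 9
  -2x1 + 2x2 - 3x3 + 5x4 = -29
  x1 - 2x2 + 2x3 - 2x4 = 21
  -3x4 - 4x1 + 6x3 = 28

Row-reduce the augmented matrix:
R1 ← R1 / (4).
R2 ← R2 + 2·R1.
R3 ← R3 − 1·R1.
R4 ← R4 + 4·R1.
R2 ← R2 / (3/2).
R1 ← R1 + 1/4·R2.
R3 ← R3 + 7/4·R2.
R4 ← R4 + 1·R2.
R3 ← R3 / (-7/6).
R1 ← R1 + 1/6·R3.
R2 ← R2 + 5/3·R3.
R4 ← R4 − 16/3·R3.
R4 ← R4 / (85/7).
R1 ← R1 + 2/7·R4.
R2 ← R2 + 13/7·R4.
R3 ← R3 + 19/7·R4.
Reading off the reduced rows gives x1 = -1, x2 = -6, x3 = 3, x4 = -2.

x1 = -1, x2 = -6, x3 = 3, x4 = -2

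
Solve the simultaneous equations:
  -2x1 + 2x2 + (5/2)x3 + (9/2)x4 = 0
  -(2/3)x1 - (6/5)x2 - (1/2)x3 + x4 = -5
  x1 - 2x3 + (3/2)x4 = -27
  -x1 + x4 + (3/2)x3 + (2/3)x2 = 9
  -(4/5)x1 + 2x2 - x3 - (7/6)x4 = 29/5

Row-reduce the augmented matrix:
R1 ← R1 / (-2).
R2 ← R2 + 2/3·R1.
R3 ← R3 − 1·R1.
R4 ← R4 + 1·R1.
R5 ← R5 + 4/5·R1.
R2 ← R2 / (-28/15).
R1 ← R1 + 1·R2.
R3 ← R3 − 1·R2.
R4 ← R4 + 1/3·R2.
R5 ← R5 − 6/5·R2.
R3 ← R3 / (-41/28).
R1 ← R1 + 15/28·R3.
R2 ← R2 − 5/7·R3.
R4 ← R4 − 41/84·R3.
R5 ← R5 + 20/7·R3.
Swap R4 and R5.
R4 ← R4 / (-24803/2460).
R1 ← R1 + 267/82·R4.
R2 ← R2 − 645/328·R4.
R3 ← R3 + 195/82·R4.
R5 reduces to 0 = 0, so the extra equation is consistent.
Reading off the reduced rows gives x1 = -6, x2 = 0, x3 = 6, x4 = -6.

x1 = -6, x2 = 0, x3 = 6, x4 = -6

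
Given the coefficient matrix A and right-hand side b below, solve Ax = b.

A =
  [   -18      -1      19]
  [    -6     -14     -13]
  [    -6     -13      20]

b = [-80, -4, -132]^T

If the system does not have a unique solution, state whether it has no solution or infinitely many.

x_1 = 0, x_2 = 4, x_3 = -4

Row-reduce the augmented matrix:
R1 ← R1 / (-18).
R2 ← R2 + 6·R1.
R3 ← R3 + 6·R1.
R2 ← R2 / (-41/3).
R1 ← R1 − 1/18·R2.
R3 ← R3 + 38/3·R2.
R3 ← R3 / (1295/41).
R1 ← R1 + 93/82·R3.
R2 ← R2 − 58/41·R3.
Reading off the reduced rows gives x_1 = 0, x_2 = 4, x_3 = -4.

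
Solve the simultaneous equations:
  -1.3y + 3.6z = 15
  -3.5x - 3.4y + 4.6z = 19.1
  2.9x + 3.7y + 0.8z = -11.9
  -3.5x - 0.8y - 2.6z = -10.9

Row-reduce the augmented matrix:
Swap R1 and R2.
R1 ← R1 / (-7/2).
R3 ← R3 − 29/10·R1.
R4 ← R4 + 7/2·R1.
R2 ← R2 / (-13/10).
R1 ← R1 − 34/35·R2.
R3 ← R3 − 309/350·R2.
R4 ← R4 − 13/5·R2.
R3 ← R3 / (16053/2275).
R1 ← R1 − 626/455·R3.
R2 ← R2 + 36/13·R3.
R4 reduces to 0 = 0, so the extra equation is consistent.
Reading off the reduced rows gives x = 3, y = -6, z = 2.

x = 3, y = -6, z = 2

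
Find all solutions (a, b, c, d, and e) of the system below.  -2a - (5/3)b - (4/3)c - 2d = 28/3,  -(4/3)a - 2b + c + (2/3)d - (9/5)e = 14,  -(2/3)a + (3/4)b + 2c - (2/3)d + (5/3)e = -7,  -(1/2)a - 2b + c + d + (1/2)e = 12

infinitely many solutions

Row-reduce:
R1 ← R1 / (-2).
R2 ← R2 + 4/3·R1.
R3 ← R3 + 2/3·R1.
R4 ← R4 + 1/2·R1.
R2 ← R2 / (-8/9).
R1 ← R1 − 5/6·R2.
R3 ← R3 − 47/36·R2.
R4 ← R4 + 19/12·R2.
R3 ← R3 / (167/32).
R1 ← R1 − 39/16·R3.
R2 ← R2 + 17/8·R3.
R4 ← R4 + 65/32·R3.
R4 ← R4 / (-307/334).
R1 ← R1 − 251/167·R4.
R2 ← R2 + 176/167·R4.
R3 ← R3 − 94/167·R4.
Rank is 4 with 5 unknowns, leaving e free.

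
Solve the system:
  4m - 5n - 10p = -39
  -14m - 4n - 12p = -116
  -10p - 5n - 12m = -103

Row-reduce the augmented matrix:
R1 ← R1 / (4).
R2 ← R2 + 14·R1.
R3 ← R3 + 12·R1.
R2 ← R2 / (-43/2).
R1 ← R1 + 5/4·R2.
R3 ← R3 + 20·R2.
R3 ← R3 / (160/43).
R1 ← R1 − 10/43·R3.
R2 ← R2 − 94/43·R3.
Reading off the reduced rows gives m = 4, n = 3, p = 4.

m = 4, n = 3, p = 4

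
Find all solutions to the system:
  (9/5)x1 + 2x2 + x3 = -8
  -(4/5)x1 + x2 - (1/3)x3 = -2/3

Row-reduce:
R1 ← R1 / (9/5).
R2 ← R2 + 4/5·R1.
R2 ← R2 / (17/9).
R1 ← R1 − 10/9·R2.
Rank is 2 with 3 unknowns, leaving x3 free.

infinitely many solutions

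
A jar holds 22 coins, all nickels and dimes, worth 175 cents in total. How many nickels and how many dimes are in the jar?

nickels: 9, dimes: 13

Let n = nickels, d = dimes.
  n + d = 22
  5n + 10d = 175
From equation 1: n = 22 − d.
Substitute into equation 2 and solve: d = 13.
Then n = 9.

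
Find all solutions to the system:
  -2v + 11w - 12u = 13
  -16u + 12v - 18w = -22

Row-reduce:
R1 ← R1 / (-12).
R2 ← R2 + 16·R1.
R2 ← R2 / (44/3).
R1 ← R1 − 1/6·R2.
Rank is 2 with 3 unknowns, leaving w free.

infinitely many solutions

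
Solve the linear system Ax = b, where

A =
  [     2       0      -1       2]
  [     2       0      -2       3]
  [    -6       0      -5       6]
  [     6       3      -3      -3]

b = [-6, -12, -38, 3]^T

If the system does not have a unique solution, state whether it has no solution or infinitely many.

Row-reduce the augmented matrix:
R1 ← R1 / (2).
R2 ← R2 − 2·R1.
R3 ← R3 + 6·R1.
R4 ← R4 − 6·R1.
Swap R2 and R4.
R2 ← R2 / (3).
R3 ← R3 / (-8).
R1 ← R1 + 1/2·R3.
R4 ← R4 + 1·R3.
R4 ← R4 / (-1/2).
R1 ← R1 − 1/4·R4.
R2 ← R2 + 3·R4.
R3 ← R3 + 3/2·R4.
Reading off the reduced rows gives x_1 = 1, x_2 = 1, x_3 = 4, x_4 = -2.

x_1 = 1, x_2 = 1, x_3 = 4, x_4 = -2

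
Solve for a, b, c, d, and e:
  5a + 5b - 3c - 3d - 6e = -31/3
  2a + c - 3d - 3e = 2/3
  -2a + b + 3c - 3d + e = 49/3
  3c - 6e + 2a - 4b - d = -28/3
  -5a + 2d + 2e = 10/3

Row-reduce the augmented matrix:
R1 ← R1 / (5).
R2 ← R2 − 2·R1.
R3 ← R3 + 2·R1.
R4 ← R4 − 2·R1.
R5 ← R5 + 5·R1.
R2 ← R2 / (-2).
R1 ← R1 − 1·R2.
R3 ← R3 − 3·R2.
R4 ← R4 + 6·R2.
R5 ← R5 − 5·R2.
R3 ← R3 / (51/10).
R1 ← R1 − 1/2·R3.
R2 ← R2 + 11/10·R3.
R4 ← R4 + 12/5·R3.
R5 ← R5 − 5/2·R3.
R4 ← R4 / (40/17).
R1 ← R1 + 14/17·R4.
R2 ← R2 + 10/17·R4.
R3 ← R3 + 23/17·R4.
R5 ← R5 + 36/17·R4.
R5 ← R5 / (-209/30).
R1 ← R1 + 137/60·R5.
R2 ← R2 + 11/12·R5.
R3 ← R3 + 253/120·R5.
R4 ← R4 + 49/40·R5.
Reading off the reduced rows gives a = -2/3, b = 1, c = 2, d = -2, e = 2.

a = -2/3, b = 1, c = 2, d = -2, e = 2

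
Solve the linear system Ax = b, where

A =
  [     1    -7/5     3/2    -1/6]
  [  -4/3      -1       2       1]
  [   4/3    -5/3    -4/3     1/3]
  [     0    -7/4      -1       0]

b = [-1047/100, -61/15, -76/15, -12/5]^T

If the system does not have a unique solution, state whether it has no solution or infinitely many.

Row-reduce the augmented matrix:
R2 ← R2 + 4/3·R1.
R3 ← R3 − 4/3·R1.
R2 ← R2 / (-43/15).
R1 ← R1 + 7/5·R2.
R3 ← R3 − 1/5·R2.
R4 ← R4 + 7/4·R2.
R3 ← R3 / (-394/129).
R1 ← R1 + 39/86·R3.
R2 ← R2 + 60/43·R3.
R4 ← R4 + 148/43·R3.
R4 ← R4 / (-2747/2364).
R1 ← R1 + 251/394·R4.
R2 ← R2 + 325/591·R4.
R3 ← R3 + 118/591·R4.
Reading off the reduced rows gives x_1 = -14/5, x_2 = 14/5, x_3 = -5/2, x_4 = 0.

x_1 = -14/5, x_2 = 14/5, x_3 = -5/2, x_4 = 0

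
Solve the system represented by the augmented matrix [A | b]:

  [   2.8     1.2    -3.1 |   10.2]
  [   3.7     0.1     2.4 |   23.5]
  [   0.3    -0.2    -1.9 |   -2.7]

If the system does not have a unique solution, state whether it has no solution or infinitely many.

Row-reduce the augmented matrix:
R1 ← R1 / (14/5).
R2 ← R2 − 37/10·R1.
R3 ← R3 − 3/10·R1.
R2 ← R2 / (-52/35).
R1 ← R1 − 3/7·R2.
R3 ← R3 + 23/70·R2.
R3 ← R3 / (-12499/4160).
R1 ← R1 − 319/416·R3.
R2 ← R2 + 1819/416·R3.
Reading off the reduced rows gives x_1 = 5, x_2 = 2, x_3 = 2.

x_1 = 5, x_2 = 2, x_3 = 2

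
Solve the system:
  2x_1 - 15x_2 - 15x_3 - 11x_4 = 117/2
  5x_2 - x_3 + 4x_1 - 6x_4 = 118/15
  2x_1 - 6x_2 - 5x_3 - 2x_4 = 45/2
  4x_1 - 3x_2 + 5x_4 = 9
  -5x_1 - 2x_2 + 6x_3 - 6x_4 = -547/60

Row-reduce the augmented matrix:
R1 ← R1 / (2).
R2 ← R2 − 4·R1.
R3 ← R3 − 2·R1.
R4 ← R4 − 4·R1.
R5 ← R5 + 5·R1.
R2 ← R2 / (35).
R1 ← R1 + 15/2·R2.
R3 ← R3 − 9·R2.
R4 ← R4 − 27·R2.
R5 ← R5 + 79/2·R2.
R3 ← R3 / (89/35).
R1 ← R1 + 9/7·R3.
R2 ← R2 − 29/35·R3.
R4 ← R4 − 267/35·R3.
R5 ← R5 − 43/35·R3.
Swap R4 and R5.
R4 ← R4 / (-3169/178).
R1 ← R1 − 71/178·R4.
R2 ← R2 + 101/89·R4.
R3 ← R3 − 171/89·R4.
R5 reduces to 0 = 0, so the extra equation is consistent.
Reading off the reduced rows gives x_1 = 9/4, x_2 = -5/3, x_3 = -6/5, x_4 = -1.

x_1 = 9/4, x_2 = -5/3, x_3 = -6/5, x_4 = -1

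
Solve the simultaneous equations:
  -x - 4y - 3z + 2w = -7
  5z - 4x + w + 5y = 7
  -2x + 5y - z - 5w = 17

infinitely many solutions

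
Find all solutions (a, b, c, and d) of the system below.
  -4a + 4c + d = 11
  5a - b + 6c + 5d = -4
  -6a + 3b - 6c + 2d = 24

infinitely many solutions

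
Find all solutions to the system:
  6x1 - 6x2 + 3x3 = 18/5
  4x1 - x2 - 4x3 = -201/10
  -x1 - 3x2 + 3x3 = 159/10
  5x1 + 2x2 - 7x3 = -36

Row-reduce the augmented matrix:
R1 ← R1 / (6).
R2 ← R2 − 4·R1.
R3 ← R3 + 1·R1.
R4 ← R4 − 5·R1.
R2 ← R2 / (3).
R1 ← R1 + 1·R2.
R3 ← R3 + 4·R2.
R4 ← R4 − 7·R2.
R3 ← R3 / (-9/2).
R1 ← R1 + 3/2·R3.
R2 ← R2 + 2·R3.
R4 ← R4 − 9/2·R3.
R4 reduces to 0 = 0, so the extra equation is consistent.
Reading off the reduced rows gives x1 = -12/5, x2 = -3/2, x3 = 3.

x1 = -12/5, x2 = -3/2, x3 = 3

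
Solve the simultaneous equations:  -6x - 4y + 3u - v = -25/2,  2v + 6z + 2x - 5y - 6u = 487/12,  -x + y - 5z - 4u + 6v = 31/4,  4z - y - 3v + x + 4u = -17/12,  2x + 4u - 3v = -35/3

x = 5/3, y = -5/4, z = 8/3, u = -3/2, v = 3

Row-reduce the augmented matrix:
R1 ← R1 / (-6).
R2 ← R2 − 2·R1.
R3 ← R3 + 1·R1.
R4 ← R4 − 1·R1.
R5 ← R5 − 2·R1.
R2 ← R2 / (-19/3).
R1 ← R1 − 2/3·R2.
R3 ← R3 − 5/3·R2.
R4 ← R4 + 5/3·R2.
R5 ← R5 + 4/3·R2.
R3 ← R3 / (-65/19).
R1 ← R1 − 12/19·R3.
R2 ← R2 + 18/19·R3.
R4 ← R4 − 46/19·R3.
R5 ← R5 + 24/19·R3.
R4 ← R4 / (17/10).
R1 ← R1 + 21/10·R4.
R2 ← R2 − 12/5·R4.
R3 ← R3 − 17/10·R4.
R5 ← R5 − 41/5·R4.
R5 ← R5 / (-2493/221).
R1 ← R1 − 49/17·R5.
R2 ← R2 + 796/221·R5.
R3 ← R3 + 3·R5.
R4 ← R4 − 139/221·R5.
Reading off the reduced rows gives x = 5/3, y = -5/4, z = 8/3, u = -3/2, v = 3.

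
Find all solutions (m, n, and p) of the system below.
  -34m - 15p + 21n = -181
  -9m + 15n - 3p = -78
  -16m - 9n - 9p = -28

no solution

Row-reduce:
R1 ← R1 / (-34).
R2 ← R2 + 9·R1.
R3 ← R3 + 16·R1.
R2 ← R2 / (321/34).
R1 ← R1 + 21/34·R2.
R3 ← R3 + 321/17·R2.
Row 3 reduces to 0 = -3, a contradiction. The system is inconsistent.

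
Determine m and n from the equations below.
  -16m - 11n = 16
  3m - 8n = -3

m = -1, n = 0

Row-reduce the augmented matrix:
R1 ← R1 / (-16).
R2 ← R2 − 3·R1.
R2 ← R2 / (-161/16).
R1 ← R1 − 11/16·R2.
Reading off the reduced rows gives m = -1, n = 0.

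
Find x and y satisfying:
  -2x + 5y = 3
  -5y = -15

Row-reduce the augmented matrix:
R1 ← R1 / (-2).
R2 ← R2 / (-5).
R1 ← R1 + 5/2·R2.
Reading off the reduced rows gives x = 6, y = 3.

x = 6, y = 3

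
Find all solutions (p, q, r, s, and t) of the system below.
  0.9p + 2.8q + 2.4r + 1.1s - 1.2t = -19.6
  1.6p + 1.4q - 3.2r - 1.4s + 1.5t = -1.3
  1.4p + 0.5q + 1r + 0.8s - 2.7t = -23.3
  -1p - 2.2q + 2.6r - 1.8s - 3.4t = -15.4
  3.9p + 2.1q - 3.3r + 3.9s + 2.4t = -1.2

Row-reduce the augmented matrix:
R1 ← R1 / (9/10).
R2 ← R2 − 8/5·R1.
R3 ← R3 − 7/5·R1.
R4 ← R4 + 1·R1.
R5 ← R5 − 39/10·R1.
R2 ← R2 / (-161/45).
R1 ← R1 − 28/9·R2.
R3 ← R3 + 347/90·R2.
R4 ← R4 − 41/45·R2.
R5 ← R5 + 301/30·R2.
R3 ← R3 / (611/115).
R1 ← R1 + 88/23·R3.
R2 ← R2 − 48/23·R3.
R4 ← R4 − 387/115·R3.
R5 ← R5 − 333/46·R3.
R4 ← R4 / (-10349/3290).
R1 ← R1 − 83/329·R4.
R2 ← R2 + 41/329·R4.
R3 ← R3 − 335/658·R4.
R5 ← R5 − 6393/1316·R4.
R5 ← R5 / (3558843/1345370).
R1 ← R1 + 446077/269074·R5.
R2 ← R2 − 118592/134537·R5.
R3 ← R3 + 137674/134537·R5.
R4 ← R4 − 68455/269074·R5.
Reading off the reduced rows gives p = -6, q = -2, r = -2, s = 2, t = 5.

p = -6, q = -2, r = -2, s = 2, t = 5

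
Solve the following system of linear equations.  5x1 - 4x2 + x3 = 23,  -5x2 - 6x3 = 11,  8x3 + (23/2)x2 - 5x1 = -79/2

infinitely many solutions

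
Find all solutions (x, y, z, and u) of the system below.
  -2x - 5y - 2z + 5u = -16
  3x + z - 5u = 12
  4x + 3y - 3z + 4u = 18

infinitely many solutions

Row-reduce:
R1 ← R1 / (-2).
R2 ← R2 − 3·R1.
R3 ← R3 − 4·R1.
R2 ← R2 / (-15/2).
R1 ← R1 − 5/2·R2.
R3 ← R3 + 7·R2.
R3 ← R3 / (-77/15).
R1 ← R1 − 1/3·R3.
R2 ← R2 − 4/15·R3.
Rank is 3 with 4 unknowns, leaving u free.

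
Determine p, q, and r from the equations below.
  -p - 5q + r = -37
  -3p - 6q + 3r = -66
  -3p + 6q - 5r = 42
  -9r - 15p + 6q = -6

p = 6, q = 5, r = -6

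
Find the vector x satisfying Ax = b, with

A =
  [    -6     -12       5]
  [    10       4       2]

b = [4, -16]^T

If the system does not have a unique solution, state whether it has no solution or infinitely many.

Row-reduce:
R1 ← R1 / (-6).
R2 ← R2 − 10·R1.
R2 ← R2 / (-16).
R1 ← R1 − 2·R2.
Rank is 2 with 3 unknowns, leaving x_3 free.

infinitely many solutions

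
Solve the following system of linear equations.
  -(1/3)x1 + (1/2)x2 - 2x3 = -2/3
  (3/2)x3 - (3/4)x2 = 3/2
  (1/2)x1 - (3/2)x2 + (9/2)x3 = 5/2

infinitely many solutions

Row-reduce:
R1 ← R1 / (-1/3).
R3 ← R3 − 1/2·R1.
R2 ← R2 / (-3/4).
R1 ← R1 + 3/2·R2.
R3 ← R3 + 3/4·R2.
Rank is 2 with 3 unknowns, leaving x3 free.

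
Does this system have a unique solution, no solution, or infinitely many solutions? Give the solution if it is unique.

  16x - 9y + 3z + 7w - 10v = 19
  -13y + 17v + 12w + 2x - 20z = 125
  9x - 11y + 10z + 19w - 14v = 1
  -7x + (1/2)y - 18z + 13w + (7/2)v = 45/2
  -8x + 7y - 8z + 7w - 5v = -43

Row-reduce:
R1 ← R1 / (16).
R2 ← R2 − 2·R1.
R3 ← R3 − 9·R1.
R4 ← R4 + 7·R1.
R5 ← R5 + 8·R1.
R2 ← R2 / (-95/8).
R1 ← R1 + 9/16·R2.
R3 ← R3 + 95/16·R2.
R4 ← R4 + 55/16·R2.
R5 ← R5 − 5/2·R2.
R3 ← R3 / (37/2).
R1 ← R1 − 219/190·R3.
R2 ← R2 − 163/95·R3.
R4 ← R4 + 205/19·R3.
R5 ← R5 + 205/19·R3.
R4 ← R4 / (12923/703).
R1 ← R1 + 479/703·R4.
R2 ← R2 + 1278/703·R4.
R3 ← R3 − 19/37·R4.
R5 ← R5 − 12923/703·R4.
Row 5 reduces to 0 = -3, a contradiction. The system is inconsistent.

no solution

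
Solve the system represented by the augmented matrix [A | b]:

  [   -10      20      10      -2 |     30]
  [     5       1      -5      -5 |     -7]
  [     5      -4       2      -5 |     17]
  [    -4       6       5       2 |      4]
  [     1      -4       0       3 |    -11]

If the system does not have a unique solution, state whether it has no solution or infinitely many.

x_1 = -4, x_2 = -2, x_3 = 2, x_4 = -5

Row-reduce the augmented matrix:
R1 ← R1 / (-10).
R2 ← R2 − 5·R1.
R3 ← R3 − 5·R1.
R4 ← R4 + 4·R1.
R5 ← R5 − 1·R1.
R2 ← R2 / (11).
R1 ← R1 + 2·R2.
R3 ← R3 − 6·R2.
R4 ← R4 + 2·R2.
R5 ← R5 + 2·R2.
R3 ← R3 / (7).
R1 ← R1 + 1·R3.
R4 ← R4 − 1·R3.
R5 ← R5 − 1·R3.
R4 ← R4 / (808/385).
R1 ← R1 + 493/385·R4.
R2 ← R2 + 6/11·R4.
R3 ← R3 + 30/77·R4.
R5 ← R5 − 808/385·R4.
R5 reduces to 0 = 0, so the extra equation is consistent.
Reading off the reduced rows gives x_1 = -4, x_2 = -2, x_3 = 2, x_4 = -5.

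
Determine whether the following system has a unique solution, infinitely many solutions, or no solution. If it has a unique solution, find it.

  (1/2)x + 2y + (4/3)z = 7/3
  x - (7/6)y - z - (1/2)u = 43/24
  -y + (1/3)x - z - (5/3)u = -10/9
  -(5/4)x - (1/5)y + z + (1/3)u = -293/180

x = 3, y = -3/4, z = 7/4, u = 2/3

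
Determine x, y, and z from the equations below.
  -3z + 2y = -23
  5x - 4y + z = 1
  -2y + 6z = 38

Row-reduce the augmented matrix:
Swap R1 and R2.
R1 ← R1 / (5).
R2 ← R2 / (2).
R1 ← R1 + 4/5·R2.
R3 ← R3 + 2·R2.
R3 ← R3 / (3).
R1 ← R1 + 1·R3.
R2 ← R2 + 3/2·R3.
Reading off the reduced rows gives x = -4, y = -4, z = 5.

x = -4, y = -4, z = 5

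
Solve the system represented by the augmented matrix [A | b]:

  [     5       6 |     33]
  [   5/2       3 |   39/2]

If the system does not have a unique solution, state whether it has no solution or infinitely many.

no solution

Row-reduce:
R1 ← R1 / (5).
R2 ← R2 − 5/2·R1.
Row 2 reduces to 0 = 3, a contradiction. The system is inconsistent.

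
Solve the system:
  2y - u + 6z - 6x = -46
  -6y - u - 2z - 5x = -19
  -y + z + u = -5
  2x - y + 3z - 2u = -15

x = 3, y = 2, z = -5, u = 2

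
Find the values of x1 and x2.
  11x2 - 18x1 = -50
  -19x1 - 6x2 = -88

Row-reduce the augmented matrix:
R1 ← R1 / (-18).
R2 ← R2 + 19·R1.
R2 ← R2 / (-317/18).
R1 ← R1 + 11/18·R2.
Reading off the reduced rows gives x1 = 4, x2 = 2.

x1 = 4, x2 = 2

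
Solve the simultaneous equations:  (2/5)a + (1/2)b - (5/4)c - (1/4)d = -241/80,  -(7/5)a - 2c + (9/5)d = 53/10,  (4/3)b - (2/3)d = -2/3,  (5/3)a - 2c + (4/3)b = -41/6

a = -3, b = 1/2, c = 5/4, d = 2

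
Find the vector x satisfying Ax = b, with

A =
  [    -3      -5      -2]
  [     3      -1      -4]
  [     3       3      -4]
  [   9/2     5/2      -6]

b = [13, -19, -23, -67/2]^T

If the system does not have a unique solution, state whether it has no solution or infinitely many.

Row-reduce:
R1 ← R1 / (-3).
R2 ← R2 − 3·R1.
R3 ← R3 − 3·R1.
R4 ← R4 − 9/2·R1.
R2 ← R2 / (-6).
R1 ← R1 − 5/3·R2.
R3 ← R3 + 2·R2.
R4 ← R4 + 5·R2.
R3 ← R3 / (-4).
R1 ← R1 + 1·R3.
R2 ← R2 − 1·R3.
R4 ← R4 + 4·R3.
Row 4 reduces to 0 = -1, a contradiction. The system is inconsistent.

no solution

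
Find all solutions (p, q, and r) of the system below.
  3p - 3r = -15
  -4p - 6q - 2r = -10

Row-reduce:
R1 ← R1 / (3).
R2 ← R2 + 4·R1.
R2 ← R2 / (-6).
Rank is 2 with 3 unknowns, leaving r free.

infinitely many solutions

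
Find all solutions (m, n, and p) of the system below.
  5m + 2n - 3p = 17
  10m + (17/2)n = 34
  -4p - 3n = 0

infinitely many solutions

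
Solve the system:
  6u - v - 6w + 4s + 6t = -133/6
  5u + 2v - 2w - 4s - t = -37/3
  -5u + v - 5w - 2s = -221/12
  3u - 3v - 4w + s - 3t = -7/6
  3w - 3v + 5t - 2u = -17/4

u = 0, v = 0, w = 11/4, s = 7/3, t = -5/2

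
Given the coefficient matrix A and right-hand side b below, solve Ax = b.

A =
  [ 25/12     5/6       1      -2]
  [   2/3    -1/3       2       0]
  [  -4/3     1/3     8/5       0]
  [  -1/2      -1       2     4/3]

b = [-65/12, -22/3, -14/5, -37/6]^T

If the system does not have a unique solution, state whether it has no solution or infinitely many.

Row-reduce:
R1 ← R1 / (25/12).
R2 ← R2 − 2/3·R1.
R3 ← R3 + 4/3·R1.
R4 ← R4 + 1/2·R1.
R2 ← R2 / (-3/5).
R1 ← R1 − 2/5·R2.
R3 ← R3 − 13/15·R2.
R4 ← R4 + 4/5·R2.
R3 ← R3 / (14/3).
R1 ← R1 − 8/5·R3.
R2 ← R2 + 14/5·R3.
Rank is 3 with 4 unknowns, leaving x_4 free.

infinitely many solutions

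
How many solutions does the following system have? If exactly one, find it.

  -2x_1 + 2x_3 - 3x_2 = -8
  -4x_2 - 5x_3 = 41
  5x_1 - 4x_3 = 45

x_1 = 5, x_2 = -4, x_3 = -5

Row-reduce the augmented matrix:
R1 ← R1 / (-2).
R3 ← R3 − 5·R1.
R2 ← R2 / (-4).
R1 ← R1 − 3/2·R2.
R3 ← R3 + 15/2·R2.
R3 ← R3 / (83/8).
R1 ← R1 + 23/8·R3.
R2 ← R2 − 5/4·R3.
Reading off the reduced rows gives x_1 = 5, x_2 = -4, x_3 = -5.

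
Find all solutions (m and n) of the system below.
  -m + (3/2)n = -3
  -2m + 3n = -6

infinitely many solutions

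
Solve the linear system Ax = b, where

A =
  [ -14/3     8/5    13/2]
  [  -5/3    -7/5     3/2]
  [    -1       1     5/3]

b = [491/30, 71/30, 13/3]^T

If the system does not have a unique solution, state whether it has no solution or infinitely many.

Row-reduce:
R1 ← R1 / (-14/3).
R2 ← R2 + 5/3·R1.
R3 ← R3 + 1·R1.
R2 ← R2 / (-69/35).
R1 ← R1 + 12/35·R2.
R3 ← R3 − 23/35·R2.
Row 3 reduces to 0 = -1/3, a contradiction. The system is inconsistent.

no solution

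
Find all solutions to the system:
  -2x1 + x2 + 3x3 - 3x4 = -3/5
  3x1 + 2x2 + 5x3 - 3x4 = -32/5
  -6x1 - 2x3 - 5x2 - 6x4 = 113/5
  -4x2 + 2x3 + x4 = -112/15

Row-reduce the augmented matrix:
R1 ← R1 / (-2).
R2 ← R2 − 3·R1.
R3 ← R3 + 6·R1.
R2 ← R2 / (7/2).
R1 ← R1 + 1/2·R2.
R3 ← R3 + 8·R2.
R4 ← R4 + 4·R2.
R3 ← R3 / (75/7).
R1 ← R1 + 1/7·R3.
R2 ← R2 − 19/7·R3.
R4 ← R4 − 90/7·R3.
R4 ← R4 / (47/5).
R1 ← R1 − 6/25·R4.
R2 ← R2 − 36/25·R4.
R3 ← R3 + 33/25·R4.
Reading off the reduced rows gives x1 = 0, x2 = -1/5, x3 = -14/5, x4 = -8/3.

x1 = 0, x2 = -1/5, x3 = -14/5, x4 = -8/3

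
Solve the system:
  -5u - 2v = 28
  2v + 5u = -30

no solution

Row-reduce:
R1 ← R1 / (-5).
R2 ← R2 − 5·R1.
Row 2 reduces to 0 = -2, a contradiction. The system is inconsistent.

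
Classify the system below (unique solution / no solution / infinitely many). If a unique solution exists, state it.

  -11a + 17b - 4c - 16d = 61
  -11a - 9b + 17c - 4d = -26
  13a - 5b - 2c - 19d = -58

Row-reduce:
R1 ← R1 / (-11).
R2 ← R2 + 11·R1.
R3 ← R3 − 13·R1.
R2 ← R2 / (-26).
R1 ← R1 + 17/11·R2.
R3 ← R3 − 166/11·R2.
R3 ← R3 / (71/13).
R1 ← R1 + 23/26·R3.
R2 ← R2 + 21/26·R3.
Rank is 3 with 4 unknowns, leaving d free.

infinitely many solutions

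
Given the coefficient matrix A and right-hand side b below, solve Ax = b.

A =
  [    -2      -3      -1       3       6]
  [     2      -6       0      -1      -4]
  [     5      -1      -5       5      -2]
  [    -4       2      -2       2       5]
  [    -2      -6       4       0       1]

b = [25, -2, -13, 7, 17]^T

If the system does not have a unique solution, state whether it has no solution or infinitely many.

x_1 = 2, x_2 = -2, x_3 = 1, x_4 = -2, x_5 = 5

Row-reduce the augmented matrix:
R1 ← R1 / (-2).
R2 ← R2 − 2·R1.
R3 ← R3 − 5·R1.
R4 ← R4 + 4·R1.
R5 ← R5 + 2·R1.
R2 ← R2 / (-9).
R1 ← R1 − 3/2·R2.
R3 ← R3 + 17/2·R2.
R4 ← R4 − 8·R2.
R5 ← R5 + 3·R2.
R3 ← R3 / (-59/9).
R1 ← R1 − 1/3·R3.
R2 ← R2 − 1/9·R3.
R4 ← R4 + 8/9·R3.
R5 ← R5 − 16/3·R3.
R4 ← R4 / (-216/59).
R1 ← R1 + 37/59·R4.
R2 ← R2 + 5/118·R4.
R3 ← R3 + 191/118·R4.
R5 ← R5 − 293/59·R4.
R5 ← R5 / (-1243/216).
R1 ← R1 + 205/216·R5.
R2 ← R2 − 19/432·R5.
R3 ← R3 − 553/432·R5.
R4 ← R4 − 397/216·R5.
Reading off the reduced rows gives x_1 = 2, x_2 = -2, x_3 = 1, x_4 = -2, x_5 = 5.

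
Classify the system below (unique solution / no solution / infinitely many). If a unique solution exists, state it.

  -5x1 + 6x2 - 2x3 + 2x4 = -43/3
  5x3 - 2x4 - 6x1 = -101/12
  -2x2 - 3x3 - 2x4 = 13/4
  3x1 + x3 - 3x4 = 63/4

Row-reduce the augmented matrix:
R1 ← R1 / (-5).
R2 ← R2 + 6·R1.
R4 ← R4 − 3·R1.
R2 ← R2 / (-36/5).
R1 ← R1 + 6/5·R2.
R3 ← R3 + 2·R2.
R4 ← R4 − 18/5·R2.
R3 ← R3 / (-91/18).
R1 ← R1 + 5/6·R3.
R2 ← R2 + 37/36·R3.
R4 ← R4 − 7/2·R3.
R4 ← R4 / (-59/13).
R1 ← R1 − 6/13·R4.
R2 ← R2 − 10/13·R4.
R3 ← R3 − 2/13·R4.
Reading off the reduced rows gives x1 = 5/2, x2 = 2/3, x3 = 1/4, x4 = -8/3.

x1 = 5/2, x2 = 2/3, x3 = 1/4, x4 = -8/3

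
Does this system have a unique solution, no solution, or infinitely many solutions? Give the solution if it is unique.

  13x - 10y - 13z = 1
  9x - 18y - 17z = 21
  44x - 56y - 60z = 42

Row-reduce:
R1 ← R1 / (13).
R2 ← R2 − 9·R1.
R3 ← R3 − 44·R1.
R2 ← R2 / (-144/13).
R1 ← R1 + 10/13·R2.
R3 ← R3 + 288/13·R2.
Row 3 reduces to 0 = -2, a contradiction. The system is inconsistent.

no solution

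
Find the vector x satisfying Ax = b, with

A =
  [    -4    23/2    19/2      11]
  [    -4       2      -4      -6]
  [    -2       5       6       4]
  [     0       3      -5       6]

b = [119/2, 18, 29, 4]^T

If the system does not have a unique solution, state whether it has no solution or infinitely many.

Row-reduce:
R1 ← R1 / (-4).
R2 ← R2 + 4·R1.
R3 ← R3 + 2·R1.
R2 ← R2 / (-19/2).
R1 ← R1 + 23/8·R2.
R3 ← R3 + 3/4·R2.
R4 ← R4 − 3·R2.
R3 ← R3 / (44/19).
R1 ← R1 − 65/38·R3.
R2 ← R2 − 27/19·R3.
R4 ← R4 + 176/19·R3.
Row 4 reduces to 0 = 1, a contradiction. The system is inconsistent.

no solution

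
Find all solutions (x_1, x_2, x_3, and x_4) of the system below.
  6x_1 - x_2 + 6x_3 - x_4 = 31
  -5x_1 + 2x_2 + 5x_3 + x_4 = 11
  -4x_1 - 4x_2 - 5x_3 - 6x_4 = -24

infinitely many solutions

Row-reduce:
R1 ← R1 / (6).
R2 ← R2 + 5·R1.
R3 ← R3 + 4·R1.
R2 ← R2 / (7/6).
R1 ← R1 + 1/6·R2.
R3 ← R3 + 14/3·R2.
R3 ← R3 / (39).
R1 ← R1 − 17/7·R3.
R2 ← R2 − 60/7·R3.
Rank is 3 with 4 unknowns, leaving x_4 free.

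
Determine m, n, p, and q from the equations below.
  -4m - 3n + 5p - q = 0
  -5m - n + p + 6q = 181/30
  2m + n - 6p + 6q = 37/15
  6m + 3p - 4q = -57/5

m = -3/2, n = 2/3, p = -4/5, q = 0

Row-reduce the augmented matrix:
R1 ← R1 / (-4).
R2 ← R2 + 5·R1.
R3 ← R3 − 2·R1.
R4 ← R4 − 6·R1.
R2 ← R2 / (11/4).
R1 ← R1 − 3/4·R2.
R3 ← R3 + 1/2·R2.
R4 ← R4 + 9/2·R2.
R3 ← R3 / (-49/11).
R1 ← R1 − 2/11·R3.
R2 ← R2 + 21/11·R3.
R4 ← R4 − 21/11·R3.
R4 ← R4 / (65/7).
R1 ← R1 + 71/49·R4.
R2 ← R2 + 2/7·R4.
R3 ← R3 + 75/49·R4.
Reading off the reduced rows gives m = -3/2, n = 2/3, p = -4/5, q = 0.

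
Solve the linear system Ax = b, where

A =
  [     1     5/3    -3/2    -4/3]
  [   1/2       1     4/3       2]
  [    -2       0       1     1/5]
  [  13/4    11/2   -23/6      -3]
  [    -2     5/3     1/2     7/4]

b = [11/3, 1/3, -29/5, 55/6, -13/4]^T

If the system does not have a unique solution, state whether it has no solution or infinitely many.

Row-reduce:
R2 ← R2 − 1/2·R1.
R3 ← R3 + 2·R1.
R4 ← R4 − 13/4·R1.
R5 ← R5 + 2·R1.
R2 ← R2 / (1/6).
R1 ← R1 − 5/3·R2.
R3 ← R3 − 10/3·R2.
R4 ← R4 − 1/12·R2.
R5 ← R5 − 5·R2.
R3 ← R3 / (-131/3).
R1 ← R1 + 67/3·R3.
R2 ← R2 − 25/2·R3.
R5 ← R5 + 65·R3.
Swap R4 and R5.
R4 ← R4 / (3371/1572).
R1 ← R1 − 353/655·R4.
R2 ← R2 − 7/262·R4.
R3 ← R3 − 837/655·R4.
Row 5 reduces to 0 = -2, a contradiction. The system is inconsistent.

no solution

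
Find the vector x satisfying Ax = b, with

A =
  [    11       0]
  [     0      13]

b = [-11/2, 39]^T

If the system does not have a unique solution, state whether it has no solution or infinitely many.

Row-reduce the augmented matrix:
R1 ← R1 / (11).
R2 ← R2 / (13).
Reading off the reduced rows gives x_1 = -1/2, x_2 = 3.

x_1 = -1/2, x_2 = 3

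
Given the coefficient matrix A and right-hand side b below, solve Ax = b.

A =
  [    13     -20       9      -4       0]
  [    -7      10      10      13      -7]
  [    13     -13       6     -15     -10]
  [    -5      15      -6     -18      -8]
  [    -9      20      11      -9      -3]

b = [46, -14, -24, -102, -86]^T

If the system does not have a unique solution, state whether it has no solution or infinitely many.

Row-reduce the augmented matrix:
R1 ← R1 / (13).
R2 ← R2 + 7·R1.
R3 ← R3 − 13·R1.
R4 ← R4 + 5·R1.
R5 ← R5 + 9·R1.
R2 ← R2 / (-10/13).
R1 ← R1 + 20/13·R2.
R3 ← R3 − 7·R2.
R4 ← R4 − 95/13·R2.
R5 ← R5 − 80/13·R2.
R3 ← R3 / (1321/10).
R1 ← R1 + 29·R3.
R2 ← R2 + 193/10·R3.
R4 ← R4 − 277/2·R3.
R5 ← R5 − 136·R3.
R4 ← R4 / (-11161/1321).
R1 ← R1 + 3629/1321·R4.
R2 ← R2 + 1700/1321·R4.
R3 ← R3 − 877/1321·R4.
R5 ← R5 + 20197/1321·R4.
R5 ← R5 / (132393/11161).
R1 ← R1 + 34379/11161·R5.
R2 ← R2 + 23323/11161·R5.
R3 ← R3 + 3797/11161·R5.
R4 ← R4 + 3660/11161·R5.
Reading off the reduced rows gives x_1 = -2, x_2 = -4, x_3 = 0, x_4 = 2, x_5 = 2.

x_1 = -2, x_2 = -4, x_3 = 0, x_4 = 2, x_5 = 2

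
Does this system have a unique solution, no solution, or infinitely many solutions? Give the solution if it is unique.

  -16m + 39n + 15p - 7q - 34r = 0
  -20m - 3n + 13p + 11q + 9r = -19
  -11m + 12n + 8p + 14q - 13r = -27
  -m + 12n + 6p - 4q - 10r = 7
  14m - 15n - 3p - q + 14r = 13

Row-reduce:
R1 ← R1 / (-16).
R2 ← R2 + 20·R1.
R3 ← R3 + 11·R1.
R4 ← R4 + 1·R1.
R5 ← R5 − 14·R1.
R2 ← R2 / (-207/4).
R1 ← R1 + 39/16·R2.
R3 ← R3 + 237/16·R2.
R4 ← R4 − 153/16·R2.
R5 ← R5 − 153/8·R2.
R3 ← R3 / (-2/3).
R1 ← R1 + 2/3·R3.
R2 ← R2 − 1/9·R3.
R4 ← R4 − 4·R3.
R5 ← R5 − 8·R3.
R4 ← R4 / (1818/23).
R1 ← R1 + 314/23·R4.
R2 ← R2 − 125/69·R4.
R3 ← R3 + 454/23·R4.
R5 ← R5 − 3636/23·R4.
Row 5 reduces to 0 = -1, a contradiction. The system is inconsistent.

no solution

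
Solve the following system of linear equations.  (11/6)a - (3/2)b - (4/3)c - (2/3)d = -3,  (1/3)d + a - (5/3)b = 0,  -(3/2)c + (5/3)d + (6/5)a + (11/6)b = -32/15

Row-reduce:
R1 ← R1 / (11/6).
R2 ← R2 − 1·R1.
R3 ← R3 − 6/5·R1.
R2 ← R2 / (-28/33).
R1 ← R1 + 9/11·R2.
R3 ← R3 − 929/330·R2.
R3 ← R3 / (25/14).
R1 ← R1 + 10/7·R3.
R2 ← R2 + 6/7·R3.
Rank is 3 with 4 unknowns, leaving d free.

infinitely many solutions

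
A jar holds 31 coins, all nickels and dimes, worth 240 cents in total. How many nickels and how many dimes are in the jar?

nickels: 14, dimes: 17

Let n = nickels, d = dimes.
  n + d = 31
  5n + 10d = 240
Row-reduce the augmented matrix:
R2 ← R2 − 5·R1.
R2 ← R2 / (5).
R1 ← R1 − 1·R2.
Reading off the reduced rows gives n = 14, d = 17.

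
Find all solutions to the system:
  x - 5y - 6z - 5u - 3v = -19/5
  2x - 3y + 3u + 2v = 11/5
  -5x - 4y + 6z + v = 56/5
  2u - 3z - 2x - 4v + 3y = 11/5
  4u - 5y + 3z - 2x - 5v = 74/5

x = -1, y = -4/5, z = 3/5, u = 1, v = -3/5

Row-reduce the augmented matrix:
R2 ← R2 − 2·R1.
R3 ← R3 + 5·R1.
R4 ← R4 + 2·R1.
R5 ← R5 + 2·R1.
R2 ← R2 / (7).
R1 ← R1 + 5·R2.
R3 ← R3 + 29·R2.
R4 ← R4 + 7·R2.
R5 ← R5 + 15·R2.
R3 ← R3 / (180/7).
R1 ← R1 − 18/7·R3.
R2 ← R2 − 12/7·R3.
R4 ← R4 + 3·R3.
R5 ← R5 − 117/7·R3.
R4 ← R4 / (251/30).
R1 ← R1 − 7/5·R4.
R2 ← R2 + 1/15·R4.
R3 ← R3 − 101/90·R4.
R5 ← R5 − 31/10·R4.
R5 ← R5 / (-1603/251).
R1 ← R1 − 191/251·R5.
R2 ← R2 + 33/251·R5.
R3 ← R3 − 179/251·R5.
R4 ← R4 − 7/251·R5.
Reading off the reduced rows gives x = -1, y = -4/5, z = 3/5, u = 1, v = -3/5.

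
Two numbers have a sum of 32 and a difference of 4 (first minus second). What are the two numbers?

Let x = first number, y = second number.
  x + y = 32
  x - y = 4
Row-reduce the augmented matrix:
R2 ← R2 − 1·R1.
R2 ← R2 / (-2).
R1 ← R1 − 1·R2.
Reading off the reduced rows gives x = 18, y = 14.

first number: 18, second number: 14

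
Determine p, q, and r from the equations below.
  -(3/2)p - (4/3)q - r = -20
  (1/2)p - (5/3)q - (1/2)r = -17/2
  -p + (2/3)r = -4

p = 6, q = 6, r = 3

Row-reduce the augmented matrix:
R1 ← R1 / (-3/2).
R2 ← R2 − 1/2·R1.
R3 ← R3 + 1·R1.
R2 ← R2 / (-19/9).
R1 ← R1 − 8/9·R2.
R3 ← R3 − 8/9·R2.
R3 ← R3 / (56/57).
R1 ← R1 − 6/19·R3.
R2 ← R2 − 15/38·R3.
Reading off the reduced rows gives p = 6, q = 6, r = 3.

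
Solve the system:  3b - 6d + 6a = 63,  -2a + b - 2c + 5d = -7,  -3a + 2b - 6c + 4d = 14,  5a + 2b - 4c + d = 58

Row-reduce the augmented matrix:
R1 ← R1 / (6).
R2 ← R2 + 2·R1.
R3 ← R3 + 3·R1.
R4 ← R4 − 5·R1.
R2 ← R2 / (2).
R1 ← R1 − 1/2·R2.
R3 ← R3 − 7/2·R2.
R4 ← R4 + 1/2·R2.
R3 ← R3 / (-5/2).
R1 ← R1 − 1/2·R3.
R2 ← R2 + 1·R3.
R4 ← R4 + 9/2·R3.
R4 ← R4 / (72/5).
R1 ← R1 + 13/5·R4.
R2 ← R2 − 16/5·R4.
R3 ← R3 − 17/10·R4.
Reading off the reduced rows gives a = 6, b = 5, c = -5, d = -2.

a = 6, b = 5, c = -5, d = -2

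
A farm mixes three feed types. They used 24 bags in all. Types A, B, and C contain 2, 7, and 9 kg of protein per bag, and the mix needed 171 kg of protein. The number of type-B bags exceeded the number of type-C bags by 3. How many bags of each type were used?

type-A bags: 3, type-B bags: 12, type-C bags: 9

Let a = type-A bags, b = type-B bags, c = type-C bags.
  a + b + c = 24
  2a + 7b + 9c = 171
  b - c = 3
Row-reduce the augmented matrix:
R2 ← R2 − 2·R1.
R2 ← R2 / (5).
R1 ← R1 − 1·R2.
R3 ← R3 − 1·R2.
R3 ← R3 / (-12/5).
R1 ← R1 + 2/5·R3.
R2 ← R2 − 7/5·R3.
Reading off the reduced rows gives a = 3, b = 12, c = 9.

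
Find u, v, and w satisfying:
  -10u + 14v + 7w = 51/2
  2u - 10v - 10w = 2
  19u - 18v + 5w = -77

u = -3/2, v = 2, w = -5/2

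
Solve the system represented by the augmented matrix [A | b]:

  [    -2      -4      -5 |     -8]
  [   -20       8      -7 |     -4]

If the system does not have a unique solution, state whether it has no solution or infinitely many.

Row-reduce:
R1 ← R1 / (-2).
R2 ← R2 + 20·R1.
R2 ← R2 / (48).
R1 ← R1 − 2·R2.
Rank is 2 with 3 unknowns, leaving x_3 free.

infinitely many solutions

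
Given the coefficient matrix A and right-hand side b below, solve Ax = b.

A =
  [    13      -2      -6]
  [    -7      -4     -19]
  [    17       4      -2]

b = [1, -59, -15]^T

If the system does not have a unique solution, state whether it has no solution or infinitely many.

Row-reduce the augmented matrix:
R1 ← R1 / (13).
R2 ← R2 + 7·R1.
R3 ← R3 − 17·R1.
R2 ← R2 / (-66/13).
R1 ← R1 + 2/13·R2.
R3 ← R3 − 86/13·R2.
R3 ← R3 / (-763/33).
R1 ← R1 − 7/33·R3.
R2 ← R2 − 289/66·R3.
Reading off the reduced rows gives x_1 = 1, x_2 = -6, x_3 = 4.

x_1 = 1, x_2 = -6, x_3 = 4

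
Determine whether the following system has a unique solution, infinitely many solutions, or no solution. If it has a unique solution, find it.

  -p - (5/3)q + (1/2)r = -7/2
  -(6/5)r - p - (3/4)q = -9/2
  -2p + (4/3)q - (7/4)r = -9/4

p = 1, q = 2, r = 5/3

Row-reduce the augmented matrix:
R1 ← R1 / (-1).
R2 ← R2 + 1·R1.
R3 ← R3 + 2·R1.
R2 ← R2 / (11/12).
R1 ← R1 − 5/3·R2.
R3 ← R3 − 14/3·R2.
R3 ← R3 / (1299/220).
R1 ← R1 − 57/22·R3.
R2 ← R2 + 102/55·R3.
Reading off the reduced rows gives p = 1, q = 2, r = 5/3.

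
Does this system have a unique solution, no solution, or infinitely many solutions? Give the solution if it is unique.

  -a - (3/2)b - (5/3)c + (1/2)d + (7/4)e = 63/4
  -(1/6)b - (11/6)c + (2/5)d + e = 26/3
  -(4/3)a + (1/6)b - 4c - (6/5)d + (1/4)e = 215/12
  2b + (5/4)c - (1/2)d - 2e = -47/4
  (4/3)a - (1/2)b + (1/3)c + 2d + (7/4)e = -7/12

Row-reduce:
R1 ← R1 / (-1).
R3 ← R3 + 4/3·R1.
R5 ← R5 − 4/3·R1.
R2 ← R2 / (-1/6).
R1 ← R1 − 3/2·R2.
R3 ← R3 − 13/6·R2.
R4 ← R4 − 2·R2.
R5 ← R5 + 5/2·R2.
R3 ← R3 / (-461/18).
R1 ← R1 + 89/6·R3.
R2 ← R2 − 11·R3.
R4 ← R4 + 83/4·R3.
R5 ← R5 − 461/18·R3.
R4 ← R4 / (7373/4610).
R1 ← R1 − 5391/4610·R4.
R2 ← R2 + 2232/2305·R4.
R3 ← R3 + 60/461·R4.
Rank is 4 with 5 unknowns, leaving e free.

infinitely many solutions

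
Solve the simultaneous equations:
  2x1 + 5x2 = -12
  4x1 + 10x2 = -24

Row-reduce:
R1 ← R1 / (2).
R2 ← R2 − 4·R1.
Rank is 1 with 2 unknowns, leaving x2 free.

infinitely many solutions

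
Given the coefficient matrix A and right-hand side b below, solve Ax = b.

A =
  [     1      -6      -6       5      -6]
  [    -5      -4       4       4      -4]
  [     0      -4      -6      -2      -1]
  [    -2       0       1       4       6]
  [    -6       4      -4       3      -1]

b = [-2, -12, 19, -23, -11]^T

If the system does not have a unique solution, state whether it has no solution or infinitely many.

x_1 = 0, x_2 = -1, x_3 = -1, x_4 = -4, x_5 = -1

Row-reduce the augmented matrix:
R2 ← R2 + 5·R1.
R4 ← R4 + 2·R1.
R5 ← R5 + 6·R1.
R2 ← R2 / (-34).
R1 ← R1 + 6·R2.
R3 ← R3 + 4·R2.
R4 ← R4 + 12·R2.
R5 ← R5 + 32·R2.
R3 ← R3 / (-50/17).
R1 ← R1 + 24/17·R3.
R2 ← R2 − 13/17·R3.
R4 ← R4 + 31/17·R3.
R5 ← R5 + 264/17·R3.
R4 ← R4 / (178/25).
R1 ← R1 − 62/25·R4.
R2 ← R2 + 113/50·R4.
R3 ← R3 − 46/25·R4.
R5 ← R5 − 857/25·R4.
R5 ← R5 / (-14515/356).
R1 ← R1 + 513/178·R5.
R2 ← R2 − 2203/712·R5.
R3 ← R3 + 186/89·R5.
R4 ← R4 − 207/356·R5.
Reading off the reduced rows gives x_1 = 0, x_2 = -1, x_3 = -1, x_4 = -4, x_5 = -1.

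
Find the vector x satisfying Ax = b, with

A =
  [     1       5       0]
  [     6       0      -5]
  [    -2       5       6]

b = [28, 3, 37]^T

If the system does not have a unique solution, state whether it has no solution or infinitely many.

Row-reduce the augmented matrix:
R2 ← R2 − 6·R1.
R3 ← R3 + 2·R1.
R2 ← R2 / (-30).
R1 ← R1 − 5·R2.
R3 ← R3 − 15·R2.
R3 ← R3 / (7/2).
R1 ← R1 + 5/6·R3.
R2 ← R2 − 1/6·R3.
Reading off the reduced rows gives x_1 = 3, x_2 = 5, x_3 = 3.

x_1 = 3, x_2 = 5, x_3 = 3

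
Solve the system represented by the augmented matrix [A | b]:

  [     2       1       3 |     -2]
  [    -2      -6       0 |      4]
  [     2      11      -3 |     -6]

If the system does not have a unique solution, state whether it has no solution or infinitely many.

Row-reduce:
R1 ← R1 / (2).
R2 ← R2 + 2·R1.
R3 ← R3 − 2·R1.
R2 ← R2 / (-5).
R1 ← R1 − 1/2·R2.
R3 ← R3 − 10·R2.
Rank is 2 with 3 unknowns, leaving x_3 free.

infinitely many solutions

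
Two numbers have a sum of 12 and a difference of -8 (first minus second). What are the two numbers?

first number: 2, second number: 10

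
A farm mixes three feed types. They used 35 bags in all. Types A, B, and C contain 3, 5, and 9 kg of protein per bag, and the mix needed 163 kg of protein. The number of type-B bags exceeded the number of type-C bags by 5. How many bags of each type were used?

Let a = type-A bags, b = type-B bags, c = type-C bags.
  a + b + c = 35
  3a + 5b + 9c = 163
  b - c = 5
Row-reduce the augmented matrix:
R2 ← R2 − 3·R1.
R2 ← R2 / (2).
R1 ← R1 − 1·R2.
R3 ← R3 − 1·R2.
R3 ← R3 / (-4).
R1 ← R1 + 2·R3.
R2 ← R2 − 3·R3.
Reading off the reduced rows gives a = 18, b = 11, c = 6.

type-A bags: 18, type-B bags: 11, type-C bags: 6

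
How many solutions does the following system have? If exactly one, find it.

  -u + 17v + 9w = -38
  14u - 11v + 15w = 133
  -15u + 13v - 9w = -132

u = 5, v = -3, w = 2

Row-reduce the augmented matrix:
R1 ← R1 / (-1).
R2 ← R2 − 14·R1.
R3 ← R3 + 15·R1.
R2 ← R2 / (227).
R1 ← R1 + 17·R2.
R3 ← R3 + 242·R2.
R3 ← R3 / (1434/227).
R1 ← R1 − 354/227·R3.
R2 ← R2 − 141/227·R3.
Reading off the reduced rows gives u = 5, v = -3, w = 2.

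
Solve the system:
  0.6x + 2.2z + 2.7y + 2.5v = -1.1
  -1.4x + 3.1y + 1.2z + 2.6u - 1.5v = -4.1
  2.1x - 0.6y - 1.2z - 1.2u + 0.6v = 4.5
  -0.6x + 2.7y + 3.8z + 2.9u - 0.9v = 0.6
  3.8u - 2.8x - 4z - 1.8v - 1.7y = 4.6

x = 3, y = -2, z = 0, u = 3, v = 1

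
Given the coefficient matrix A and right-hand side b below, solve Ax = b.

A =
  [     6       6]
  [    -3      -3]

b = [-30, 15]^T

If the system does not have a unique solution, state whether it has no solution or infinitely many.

infinitely many solutions

Row-reduce:
R1 ← R1 / (6).
R2 ← R2 + 3·R1.
Rank is 1 with 2 unknowns, leaving x_2 free.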